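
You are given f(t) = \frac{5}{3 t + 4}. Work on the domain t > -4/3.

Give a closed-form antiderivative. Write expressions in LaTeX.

An antiderivative is F(t) = \frac{5 \log{\left(\frac{3 t}{2} + 2 \right)}}{3}.

Since d/dt undoes antidifferentiation here, F'(t) = f(t) is required of F(t).
Check: d/dt[\frac{5 \log{\left(\frac{3 t}{2} + 2 \right)}}{3}] = \frac{5}{3 t + 4} = f(t).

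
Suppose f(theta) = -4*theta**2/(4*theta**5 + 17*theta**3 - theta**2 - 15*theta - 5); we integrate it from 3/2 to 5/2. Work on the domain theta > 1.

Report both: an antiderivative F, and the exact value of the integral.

Antiderivative: F(theta) = (-196*theta*log(theta - 1) - 264*theta*log(theta + 1/2) + 230*theta*log(theta**2 + 5) - 4*sqrt(5)*theta*atan(sqrt(5)*theta/5) - 98*log(theta - 1) - 132*log(theta + 1/2) + 115*log(theta**2 + 5) - 2*sqrt(5)*atan(sqrt(5)*theta/5) - 84)/(2646*theta + 1323); value = -115*log(29/4)/1323 - 44*log(3)/441 - 2*log(3/2)/27 - 2*sqrt(5)*atan(sqrt(5)/2)/1323 + 2*sqrt(5)*atan(3*sqrt(5)/10)/1323 + 1/189 + 34*log(2)/1323 + 115*log(45/4)/1323

The denominator factors as (theta - 1)*(2*theta + 1)**2*(theta**2 + 5); partial fractions split f into directly integrable pieces: 10*(23*theta - 1)/(1323*(theta**2 + 5)) - 88/(441*(2*theta + 1)) + 8/(63*(2*theta + 1)**2) - 2/(27*(theta - 1)).
F(theta) = (-196*theta*log(theta - 1) - 264*theta*log(theta + 1/2) + 230*theta*log(theta**2 + 5) - 4*sqrt(5)*theta*atan(sqrt(5)*theta/5) - 98*log(theta - 1) - 132*log(theta + 1/2) + 115*log(theta**2 + 5) - 2*sqrt(5)*atan(sqrt(5)*theta/5) - 84)/(2646*theta + 1323) is an antiderivative of f.
Check: d/dtheta[(-196*theta*log(theta - 1) - 264*theta*log(theta + 1/2) + 230*theta*log(theta**2 + 5) - 4*sqrt(5)*theta*atan(sqrt(5)*theta/5) - 98*log(theta - 1) - 132*log(theta + 1/2) + 115*log(theta**2 + 5) - 2*sqrt(5)*atan(sqrt(5)*theta/5) - 84)/(2646*theta + 1323)] = -4*theta**2/(4*theta**5 + 17*theta**3 - theta**2 - 15*theta - 5) = f(theta).
F(5/2) = -44*log(3)/441 - 2*log(3/2)/27 - 2/189 - 2*sqrt(5)*atan(sqrt(5)/2)/1323 + 115*log(45/4)/1323; F(3/2) = -34*log(2)/1323 - 1/63 - 2*sqrt(5)*atan(3*sqrt(5)/10)/1323 + 115*log(29/4)/1323.
Integral = F(5/2) - F(3/2) = -115*log(29/4)/1323 - 44*log(3)/441 - 2*log(3/2)/27 - 2*sqrt(5)*atan(sqrt(5)/2)/1323 + 2*sqrt(5)*atan(3*sqrt(5)/10)/1323 + 1/189 + 34*log(2)/1323 + 115*log(45/4)/1323.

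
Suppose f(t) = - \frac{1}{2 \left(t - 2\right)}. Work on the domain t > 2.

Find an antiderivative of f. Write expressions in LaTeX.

An antiderivative is F(t) = - \frac{\log{\left(t - 2 \right)}}{2}.

Any candidate F(t) must reproduce f(t) exactly when differentiated.
Check: d/dt[- \frac{\log{\left(t - 2 \right)}}{2}] = - \frac{1}{2 t - 4}, which equals f(t).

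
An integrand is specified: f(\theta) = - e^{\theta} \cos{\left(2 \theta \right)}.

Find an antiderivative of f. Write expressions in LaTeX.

An antiderivative is F(\theta) = - \frac{2 e^{\theta} \sin{\left(2 \theta \right)}}{5} - \frac{e^{\theta} \cos{\left(2 \theta \right)}}{5}.

Check any antiderivative F(\theta) by computing F'(\theta) and comparing it with f(\theta).
Check: d/d\theta[- \frac{2 e^{\theta} \sin{\left(2 \theta \right)}}{5} - \frac{e^{\theta} \cos{\left(2 \theta \right)}}{5}] = - e^{\theta} \cos{\left(2 \theta \right)} = f(\theta).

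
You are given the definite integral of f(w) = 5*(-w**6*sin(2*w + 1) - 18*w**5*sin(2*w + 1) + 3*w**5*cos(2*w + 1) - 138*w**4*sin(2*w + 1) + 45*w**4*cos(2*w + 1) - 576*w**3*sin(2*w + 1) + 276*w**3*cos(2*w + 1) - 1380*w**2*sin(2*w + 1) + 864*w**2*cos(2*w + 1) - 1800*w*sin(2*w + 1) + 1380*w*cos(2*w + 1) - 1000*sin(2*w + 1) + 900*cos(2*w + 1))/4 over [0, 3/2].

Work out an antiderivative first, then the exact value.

Antiderivative: F(w) = 5*(w**2/2 + 3*w + 5)**3*cos(2*w + 1); value = 3070625*cos(4)/512 - 625*cos(1)

f has the shape u'v + uv' for u = 5*(w**2/2 + 3*w + 5)**3 and v = cos(2*w + 1) — it is the derivative of the product u*v.
F(w) = 5*(w**2/2 + 3*w + 5)**3*cos(2*w + 1) is an antiderivative of f.
Check: d/dw[5*(w**2/2 + 3*w + 5)**3*cos(2*w + 1)] = -5*w**6*sin(2*w + 1)/4 - 45*w**5*sin(2*w + 1)/2 + 15*w**5*cos(2*w + 1)/4 - 345*w**4*sin(2*w + 1)/2 + 225*w**4*cos(2*w + 1)/4 - 720*w**3*sin(2*w + 1) + 345*w**3*cos(2*w + 1) - 1725*w**2*sin(2*w + 1) + 1080*w**2*cos(2*w + 1) - 2250*w*sin(2*w + 1) + 1725*w*cos(2*w + 1) - 1250*sin(2*w + 1) + 1125*cos(2*w + 1), which equals f(w).
F(3/2) = 3070625*cos(4)/512; F(0) = 625*cos(1).
Integral = F(3/2) - F(0) = 3070625*cos(4)/512 - 625*cos(1).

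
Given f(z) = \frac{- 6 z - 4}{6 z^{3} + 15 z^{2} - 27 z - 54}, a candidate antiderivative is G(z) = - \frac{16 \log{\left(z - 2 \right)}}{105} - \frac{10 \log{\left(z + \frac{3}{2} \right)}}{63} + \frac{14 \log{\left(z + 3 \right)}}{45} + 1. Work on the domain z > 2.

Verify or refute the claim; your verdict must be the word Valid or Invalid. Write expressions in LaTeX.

d/dz[G] = \frac{- 6 z - 4}{6 z^{3} + 15 z^{2} - 27 z - 54}
This equals f(z) exactly, so the claim holds.

Valid. The derivative of G reproduces f.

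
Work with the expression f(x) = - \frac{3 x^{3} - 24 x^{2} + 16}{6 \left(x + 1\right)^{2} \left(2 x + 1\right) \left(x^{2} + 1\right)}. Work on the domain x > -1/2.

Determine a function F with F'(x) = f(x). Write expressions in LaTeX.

Factor the denominator (6 \left(x + 1\right)^{2} \left(2 x + 1\right) \left(x^{2} + 1\right)) and decompose: f = \frac{34 x + 83}{60 \left(x^{2} + 1\right)} - \frac{77}{15 \left(2 x + 1\right)} + \frac{2}{x + 1} - \frac{11}{12 \left(x + 1\right)^{2}}; each piece integrates to a log, atan, or power term.
Check: d/dx[\frac{- 154 x \log{\left(x + \frac{1}{2} \right)} + 120 x \log{\left(x + 1 \right)} + 17 x \log{\left(x^{2} + 1 \right)} + 83 x \operatorname{atan}{\left(x \right)} - 154 \log{\left(x + \frac{1}{2} \right)} + 120 \log{\left(x + 1 \right)} + 17 \log{\left(x^{2} + 1 \right)} + 83 \operatorname{atan}{\left(x \right)} + 55}{60 x + 60}] = \frac{- 3 x^{3} + 24 x^{2} - 16}{12 x^{5} + 30 x^{4} + 36 x^{3} + 36 x^{2} + 24 x + 6}, which equals f(x).

An antiderivative is F(x) = \frac{- 154 x \log{\left(x + \frac{1}{2} \right)} + 120 x \log{\left(x + 1 \right)} + 17 x \log{\left(x^{2} + 1 \right)} + 83 x \operatorname{atan}{\left(x \right)} - 154 \log{\left(x + \frac{1}{2} \right)} + 120 \log{\left(x + 1 \right)} + 17 \log{\left(x^{2} + 1 \right)} + 83 \operatorname{atan}{\left(x \right)} + 55}{60 x + 60}.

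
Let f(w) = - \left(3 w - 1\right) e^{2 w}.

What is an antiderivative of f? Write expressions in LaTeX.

f has the shape u'v + uv' for u = \frac{5}{4} - \frac{3 w}{2} and v = e^{2 w} — it is the derivative of the product u*v.
Check: d/dw[- \frac{3 w e^{2 w}}{2} + \frac{5 e^{2 w}}{4}] = - 3 w e^{2 w} + e^{2 w}, which equals f(w).

An antiderivative is F(w) = - \frac{3 w e^{2 w}}{2} + \frac{5 e^{2 w}}{4}.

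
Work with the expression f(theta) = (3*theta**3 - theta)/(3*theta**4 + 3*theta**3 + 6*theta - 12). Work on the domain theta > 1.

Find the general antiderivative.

F(theta) = 2*log(theta - 1)/27 + 11*log(theta + 2)/27 + 7*log(theta**2 + 2)/27 - 7*sqrt(2)*atan(sqrt(2)*theta/2)/54 + C

Factor the denominator (3*(theta - 1)*(theta + 2)*(theta**2 + 2)) and decompose: f = 7*(2*theta - 1)/(27*(theta**2 + 2)) + 11/(27*(theta + 2)) + 2/(27*(theta - 1)); each piece integrates to a log, atan, or power term.
Check: d/dtheta[2*log(theta - 1)/27 + 11*log(theta + 2)/27 + 7*log(theta**2 + 2)/27 - 7*sqrt(2)*atan(sqrt(2)*theta/2)/54] = (3*theta**3 - theta)/(3*theta**4 + 3*theta**3 + 6*theta - 12) = f(theta).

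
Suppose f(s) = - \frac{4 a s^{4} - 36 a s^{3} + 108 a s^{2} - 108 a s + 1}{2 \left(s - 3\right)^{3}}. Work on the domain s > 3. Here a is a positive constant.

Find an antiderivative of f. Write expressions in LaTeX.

An antiderivative is F(s) = \frac{- 4 a s^{2} \left(s - 3\right)^{2} + 1}{4 \left(s - 3\right)^{2}}.

Check any antiderivative F(s) by computing F'(s) and comparing it with f(s).
Check: d/ds[\frac{- 4 a s^{2} \left(s - 3\right)^{2} + 1}{4 \left(s - 3\right)^{2}}] = \frac{- 4 a s^{4} + 36 a s^{3} - 108 a s^{2} + 108 a s - 1}{2 s^{3} - 18 s^{2} + 54 s - 54}, which equals f(s).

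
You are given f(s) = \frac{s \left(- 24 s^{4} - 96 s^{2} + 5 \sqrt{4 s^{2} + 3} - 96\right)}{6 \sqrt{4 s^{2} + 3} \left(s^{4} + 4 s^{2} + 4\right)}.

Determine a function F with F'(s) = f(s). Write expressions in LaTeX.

Check any antiderivative F(s) by computing F'(s) and comparing it with f(s).
Check: d/ds[\frac{- 12 s^{2} \sqrt{4 s^{2} + 3} - 24 \sqrt{4 s^{2} + 3} - 5}{12 s^{2} + 24}] = \frac{- 24 s^{5} - 96 s^{3} + 5 s \sqrt{4 s^{2} + 3} - 96 s}{6 s^{4} \sqrt{4 s^{2} + 3} + 24 s^{2} \sqrt{4 s^{2} + 3} + 24 \sqrt{4 s^{2} + 3}}, which equals f(s).

An antiderivative is F(s) = \frac{- 12 s^{2} \sqrt{4 s^{2} + 3} - 24 \sqrt{4 s^{2} + 3} - 5}{12 s^{2} + 24}.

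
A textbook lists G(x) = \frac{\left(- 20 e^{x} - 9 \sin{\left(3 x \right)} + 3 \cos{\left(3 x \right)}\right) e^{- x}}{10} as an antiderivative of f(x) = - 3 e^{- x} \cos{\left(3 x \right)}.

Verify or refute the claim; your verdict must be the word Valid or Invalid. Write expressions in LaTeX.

d/dx[G] = - 3 e^{- x} \cos{\left(3 x \right)}
This equals f(x) exactly, so the claim holds.

Valid - the claim checks out under differentiation.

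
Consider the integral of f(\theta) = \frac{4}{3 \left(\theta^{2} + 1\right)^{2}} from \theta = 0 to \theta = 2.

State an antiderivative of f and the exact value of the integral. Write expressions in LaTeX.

Antiderivative: F(\theta) = \frac{2 \left(\theta^{2} \operatorname{atan}{\left(\theta \right)} + \theta + \operatorname{atan}{\left(\theta \right)}\right)}{3 \left(\theta^{2} + 1\right)}; value = \frac{4}{15} + \frac{2 \operatorname{atan}{\left(2 \right)}}{3}

Since d/d\theta undoes antidifferentiation here, F'(\theta) = f(\theta) is required of F(\theta).
F(\theta) = \frac{2 \left(\theta^{2} \operatorname{atan}{\left(\theta \right)} + \theta + \operatorname{atan}{\left(\theta \right)}\right)}{3 \left(\theta^{2} + 1\right)} is an antiderivative of f.
Check: d/d\theta[\frac{2 \left(\theta^{2} \operatorname{atan}{\left(\theta \right)} + \theta + \operatorname{atan}{\left(\theta \right)}\right)}{3 \left(\theta^{2} + 1\right)}] = \frac{4}{3 \theta^{4} + 6 \theta^{2} + 3}, which equals f(\theta).
F(2) = \frac{4}{15} + \frac{2 \operatorname{atan}{\left(2 \right)}}{3}; F(0) = 0.
Integral = F(2) - F(0) = \frac{4}{15} + \frac{2 \operatorname{atan}{\left(2 \right)}}{3}.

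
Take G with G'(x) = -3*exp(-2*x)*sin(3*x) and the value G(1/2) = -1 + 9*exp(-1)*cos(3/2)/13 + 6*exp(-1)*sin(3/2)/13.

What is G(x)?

Differentiate the proposed G(x) back; it has to land on the given G'(x).
A general antiderivative is 6*exp(-2*x)*sin(3*x)/13 + 9*exp(-2*x)*cos(3*x)/13 + C.
The condition gives C = -1 + 9*exp(-1)*cos(3/2)/13 + 6*exp(-1)*sin(3/2)/13 - (9*exp(-1)*cos(3/2)/13 + 6*exp(-1)*sin(3/2)/13) = -1.
So G(x) = -1 + 6*exp(-2*x)*sin(3*x)/13 + 9*exp(-2*x)*cos(3*x)/13.
Check: d/dx[-1 + 6*exp(-2*x)*sin(3*x)/13 + 9*exp(-2*x)*cos(3*x)/13] = -3*exp(-2*x)*sin(3*x) = G'(x).

G(x) = -1 + 6*exp(-2*x)*sin(3*x)/13 + 9*exp(-2*x)*cos(3*x)/13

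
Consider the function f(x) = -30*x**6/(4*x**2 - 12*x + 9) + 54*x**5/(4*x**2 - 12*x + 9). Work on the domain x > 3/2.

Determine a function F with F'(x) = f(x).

An antiderivative is F(x) = -3*x**6/(2*x - 3).

Recognize the product-rule pattern: f = u'v + uv' with u = -3*x**6, v = 1/(2*x - 3), so integration by parts undoes it.
Check: d/dx[-3*x**6/(2*x - 3)] = (-30*x**6 + 54*x**5)/(4*x**2 - 12*x + 9), which equals f(x).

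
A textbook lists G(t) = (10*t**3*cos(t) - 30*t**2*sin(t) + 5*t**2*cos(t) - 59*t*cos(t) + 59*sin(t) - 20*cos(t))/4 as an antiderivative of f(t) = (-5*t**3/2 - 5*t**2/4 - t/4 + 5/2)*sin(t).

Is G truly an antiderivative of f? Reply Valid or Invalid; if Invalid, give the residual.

d/dt[G] = -5*t**3*sin(t)/2 - 5*t**2*sin(t)/4 - t*sin(t)/4 + 5*t*cos(t)/2 + 5*sin(t)
d/dt[G] - f(t) = 5*t*cos(t)/2 + 5*sin(t)/2 != 0.

Invalid: d/dt[G] - f = 5*t*cos(t)/2 + 5*sin(t)/2, which is not 0.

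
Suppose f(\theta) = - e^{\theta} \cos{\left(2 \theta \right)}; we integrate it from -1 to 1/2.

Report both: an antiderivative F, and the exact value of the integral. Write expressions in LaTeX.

Antiderivative: F(\theta) = - \frac{2 e^{\theta} \sin{\left(2 \theta \right)}}{5} - \frac{e^{\theta} \cos{\left(2 \theta \right)}}{5}; value = - \frac{2 e^{\frac{1}{2}} \sin{\left(1 \right)}}{5} - \frac{e^{\frac{1}{2}} \cos{\left(1 \right)}}{5} - \frac{2 \sin{\left(2 \right)}}{5 e} + \frac{\cos{\left(2 \right)}}{5 e}

For F(\theta) to be correct the identity F'(\theta) - f(\theta) = 0 must hold.
F(\theta) = - \frac{2 e^{\theta} \sin{\left(2 \theta \right)}}{5} - \frac{e^{\theta} \cos{\left(2 \theta \right)}}{5} is an antiderivative of f.
Check: d/d\theta[- \frac{2 e^{\theta} \sin{\left(2 \theta \right)}}{5} - \frac{e^{\theta} \cos{\left(2 \theta \right)}}{5}] = - e^{\theta} \cos{\left(2 \theta \right)} = f(\theta).
F(1/2) = - \frac{2 e^{\frac{1}{2}} \sin{\left(1 \right)}}{5} - \frac{e^{\frac{1}{2}} \cos{\left(1 \right)}}{5}; F(-1) = - \frac{\cos{\left(2 \right)}}{5 e} + \frac{2 \sin{\left(2 \right)}}{5 e}.
Integral = F(1/2) - F(-1) = - \frac{2 e^{\frac{1}{2}} \sin{\left(1 \right)}}{5} - \frac{e^{\frac{1}{2}} \cos{\left(1 \right)}}{5} - \frac{2 \sin{\left(2 \right)}}{5 e} + \frac{\cos{\left(2 \right)}}{5 e}.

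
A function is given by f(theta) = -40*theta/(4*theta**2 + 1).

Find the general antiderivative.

F(theta) = -5*log(2*theta**2 + 1/2) + C

f matches the chain-rule pattern g'(h)*h' with inner function h(theta) = 2*theta**2 + 1/2; substituting u = h(theta) collapses the integral.
Check: d/dtheta[-5*log(2*theta**2 + 1/2)] = -40*theta/(4*theta**2 + 1) = f(theta).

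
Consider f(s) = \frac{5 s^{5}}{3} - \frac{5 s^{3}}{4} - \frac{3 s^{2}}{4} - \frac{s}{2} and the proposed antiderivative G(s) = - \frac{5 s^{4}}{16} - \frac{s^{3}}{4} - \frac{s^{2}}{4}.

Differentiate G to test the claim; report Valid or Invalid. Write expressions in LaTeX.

d/ds[G] = - \frac{5 s^{3}}{4} - \frac{3 s^{2}}{4} - \frac{s}{2}
d/ds[G] - f(s) = - \frac{5 s^{5}}{3} != 0.

Invalid: d/ds[G] - f = - \frac{5 s^{5}}{3}, which is not 0.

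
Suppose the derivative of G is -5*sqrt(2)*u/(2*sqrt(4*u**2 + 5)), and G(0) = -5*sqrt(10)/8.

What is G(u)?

The substitution w = 2*u**2 + 5/2 works: G'(u) is exactly (dG/dw)*(dw/du) for that inner function.
A general antiderivative is -5*sqrt(2*u**2 + 5/2)/4 + C.
The condition gives C = -5*sqrt(10)/8 - (-5*sqrt(10)/8) = 0.
So G(u) = -5*sqrt(2*u**2 + 5/2)/4.
Check: d/du[-5*sqrt(2*u**2 + 5/2)/4] = -5*sqrt(2)*u/(2*sqrt(4*u**2 + 5)) = G'(u).

G(u) = -5*sqrt(2*u**2 + 5/2)/4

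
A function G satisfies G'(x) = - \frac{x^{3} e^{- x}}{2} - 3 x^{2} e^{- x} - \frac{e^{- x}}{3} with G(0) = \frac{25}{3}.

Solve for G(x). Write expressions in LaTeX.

Recognize the product-rule pattern: G'(x) = u'v + uv' with u = \frac{x^{3}}{2} + \frac{9 x^{2}}{2} + 9 x + \frac{28}{3}, v = e^{- x}, so integration by parts undoes it.
A general antiderivative is \frac{\left(3 x^{3} + 27 x^{2} + 54 x + 56\right) e^{- x}}{6} + C.
The condition gives C = \frac{25}{3} - (\frac{28}{3}) = -1.
So G(x) = \frac{\left(3 x^{3} + 27 x^{2} + 54 x + 56\right) e^{- x}}{6} - 1.
Check: d/dx[\frac{\left(3 x^{3} + 27 x^{2} + 54 x + 56\right) e^{- x}}{6} - 1] = \frac{\left(- 3 x^{3} - 18 x^{2} - 2\right) e^{- x}}{6}, which equals G'(x).

G(x) = \frac{\left(3 x^{3} + 27 x^{2} + 54 x + 56\right) e^{- x}}{6} - 1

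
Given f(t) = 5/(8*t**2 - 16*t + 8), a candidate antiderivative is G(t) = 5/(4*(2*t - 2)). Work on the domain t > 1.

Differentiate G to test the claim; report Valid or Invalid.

d/dt[G] = -5/(8*t**2 - 16*t + 8)
d/dt[G] - f(t) = -5/(4*t**2 - 8*t + 4) != 0.

Invalid: d/dt[G] - f = -5/(4*t**2 - 8*t + 4), which is not 0.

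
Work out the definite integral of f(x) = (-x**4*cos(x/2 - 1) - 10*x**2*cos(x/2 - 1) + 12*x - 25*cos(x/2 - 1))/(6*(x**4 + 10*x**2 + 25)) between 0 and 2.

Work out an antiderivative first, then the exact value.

Any candidate F(x) must reproduce f(x) exactly when differentiated.
F(x) = (-(x**2 + 5)*sin(x/2 - 1) - 3)/(3*(x**2 + 5)) is an antiderivative of f.
Check: d/dx[(-(x**2 + 5)*sin(x/2 - 1) - 3)/(3*(x**2 + 5))] = (-x**4*cos(x/2 - 1) - 10*x**2*cos(x/2 - 1) + 12*x - 25*cos(x/2 - 1))/(6*x**4 + 60*x**2 + 150), which equals f(x).
F(2) = -1/9; F(0) = -1/5 + sin(1)/3.
Integral = F(2) - F(0) = 4/45 - sin(1)/3.

Antiderivative: F(x) = (-(x**2 + 5)*sin(x/2 - 1) - 3)/(3*(x**2 + 5)); value = 4/45 - sin(1)/3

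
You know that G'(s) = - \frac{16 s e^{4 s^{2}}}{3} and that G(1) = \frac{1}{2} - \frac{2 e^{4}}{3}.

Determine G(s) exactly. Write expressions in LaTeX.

The substitution u = 4 s^{2} works: G'(s) is exactly (dG/du)*(du/ds) for that inner function.
A general antiderivative is - \frac{2 e^{4 s^{2}}}{3} + C.
The condition gives C = \frac{1}{2} - \frac{2 e^{4}}{3} - (- \frac{2 e^{4}}{3}) = \frac{1}{2}.
So G(s) = \frac{1}{2} - \frac{2 e^{4 s^{2}}}{3}.
Check: d/ds[\frac{1}{2} - \frac{2 e^{4 s^{2}}}{3}] = - \frac{16 s e^{4 s^{2}}}{3} = G'(s).

G(s) = \frac{1}{2} - \frac{2 e^{4 s^{2}}}{3}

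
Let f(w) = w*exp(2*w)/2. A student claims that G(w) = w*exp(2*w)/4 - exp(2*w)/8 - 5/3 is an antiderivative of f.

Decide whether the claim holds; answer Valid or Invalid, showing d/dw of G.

d/dw[G] = w*exp(2*w)/2
This equals f(w) exactly, so the claim holds.

Valid. The derivative of G reproduces f.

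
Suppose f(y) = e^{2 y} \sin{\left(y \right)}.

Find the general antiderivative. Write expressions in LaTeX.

Whatever form F(y) takes, F'(y) = f(y) is non-negotiable.
Check: d/dy[\frac{2 e^{2 y} \sin{\left(y \right)}}{5} - \frac{e^{2 y} \cos{\left(y \right)}}{5}] = e^{2 y} \sin{\left(y \right)} = f(y).

F(y) = \frac{2 e^{2 y} \sin{\left(y \right)}}{5} - \frac{e^{2 y} \cos{\left(y \right)}}{5} + C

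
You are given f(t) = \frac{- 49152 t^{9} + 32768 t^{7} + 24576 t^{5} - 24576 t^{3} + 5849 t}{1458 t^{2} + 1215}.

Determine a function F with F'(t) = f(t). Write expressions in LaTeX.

An antiderivative is F(t) = - \frac{1024 t^{8}}{243} + \frac{2048 t^{6}}{243} - \frac{512 t^{4}}{81} + \frac{512 t^{2}}{243} + \frac{\log{\left(3 t^{2} + \frac{5}{2} \right)}}{4}.

Whatever form F(t) takes, F'(t) = f(t) is non-negotiable.
Check: d/dt[- \frac{1024 t^{8}}{243} + \frac{2048 t^{6}}{243} - \frac{512 t^{4}}{81} + \frac{512 t^{2}}{243} + \frac{\log{\left(3 t^{2} + \frac{5}{2} \right)}}{4}] = \frac{- 49152 t^{9} + 32768 t^{7} + 24576 t^{5} - 24576 t^{3} + 5849 t}{1458 t^{2} + 1215} = f(t).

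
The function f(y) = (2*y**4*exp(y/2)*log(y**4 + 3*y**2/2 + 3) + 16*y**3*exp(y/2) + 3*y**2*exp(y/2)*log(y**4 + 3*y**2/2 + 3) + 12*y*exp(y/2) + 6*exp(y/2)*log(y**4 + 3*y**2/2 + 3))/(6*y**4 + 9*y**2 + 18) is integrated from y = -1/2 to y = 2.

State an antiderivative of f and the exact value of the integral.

Antiderivative: F(y) = 2*exp(y/2)*log(y**4 + 3*y**2/2 + 3)/3; value = -2*exp(-1/4)*log(55/16)/3 + 2*exp(1)*log(25)/3

f has the shape u'v + uv' for u = 2*exp(y/2)/3 and v = log(y**4 + 3*y**2/2 + 3) — it is the derivative of the product u*v.
F(y) = 2*exp(y/2)*log(y**4 + 3*y**2/2 + 3)/3 is an antiderivative of f.
Check: d/dy[2*exp(y/2)*log(y**4 + 3*y**2/2 + 3)/3] = (2*y**4*exp(y/2)*log(y**4 + 3*y**2/2 + 3) + 16*y**3*exp(y/2) + 3*y**2*exp(y/2)*log(y**4 + 3*y**2/2 + 3) + 12*y*exp(y/2) + 6*exp(y/2)*log(y**4 + 3*y**2/2 + 3))/(6*y**4 + 9*y**2 + 18) = f(y).
F(2) = 2*exp(1)*log(25)/3; F(-1/2) = 2*exp(-1/4)*log(55/16)/3.
Integral = F(2) - F(-1/2) = -2*exp(-1/4)*log(55/16)/3 + 2*exp(1)*log(25)/3.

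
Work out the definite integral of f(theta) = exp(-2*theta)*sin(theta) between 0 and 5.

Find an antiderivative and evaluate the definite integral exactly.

Antiderivative: F(theta) = -2*exp(-2*theta)*sin(theta)/5 - exp(-2*theta)*cos(theta)/5; value = -exp(-10)*cos(5)/5 - 2*exp(-10)*sin(5)/5 + 1/5

A candidate is checked by its d/dtheta: the result must match f(theta).
F(theta) = -2*exp(-2*theta)*sin(theta)/5 - exp(-2*theta)*cos(theta)/5 is an antiderivative of f.
Check: d/dtheta[-2*exp(-2*theta)*sin(theta)/5 - exp(-2*theta)*cos(theta)/5] = exp(-2*theta)*sin(theta) = f(theta).
F(5) = -exp(-10)*cos(5)/5 - 2*exp(-10)*sin(5)/5; F(0) = -1/5.
Integral = F(5) - F(0) = -exp(-10)*cos(5)/5 - 2*exp(-10)*sin(5)/5 + 1/5.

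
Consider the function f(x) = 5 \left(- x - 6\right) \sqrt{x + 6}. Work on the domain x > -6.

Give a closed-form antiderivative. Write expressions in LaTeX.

For F(x) to be correct the identity F'(x) - f(x) = 0 must hold.
Check: d/dx[- 2 x^{2} \sqrt{x + 6} - 24 x \sqrt{x + 6} - 72 \sqrt{x + 6}] = \frac{- 5 x^{2} - 60 x - 180}{\sqrt{x + 6}}, which equals f(x).

An antiderivative is F(x) = - 2 x^{2} \sqrt{x + 6} - 24 x \sqrt{x + 6} - 72 \sqrt{x + 6}.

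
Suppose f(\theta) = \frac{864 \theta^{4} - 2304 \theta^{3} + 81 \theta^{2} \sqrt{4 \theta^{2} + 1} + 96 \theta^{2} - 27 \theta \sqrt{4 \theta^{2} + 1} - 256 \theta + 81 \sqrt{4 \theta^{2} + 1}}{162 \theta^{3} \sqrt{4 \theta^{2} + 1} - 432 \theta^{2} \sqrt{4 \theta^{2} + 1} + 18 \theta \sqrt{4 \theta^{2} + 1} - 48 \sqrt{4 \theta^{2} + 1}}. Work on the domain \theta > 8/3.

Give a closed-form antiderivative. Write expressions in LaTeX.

Since d/d\theta undoes antidifferentiation here, F'(\theta) = f(\theta) is required of F(\theta).
Check: d/d\theta[- \frac{- 8 \sqrt{4 \theta^{2} + 1} - 3 \log{\left(\frac{3 \theta}{2} - 4 \right)} + 3 \operatorname{atan}{\left(3 \theta \right)}}{6}] = \frac{864 \theta^{4} - 2304 \theta^{3} + 81 \theta^{2} \sqrt{4 \theta^{2} + 1} + 96 \theta^{2} - 27 \theta \sqrt{4 \theta^{2} + 1} - 256 \theta + 81 \sqrt{4 \theta^{2} + 1}}{162 \theta^{3} \sqrt{4 \theta^{2} + 1} - 432 \theta^{2} \sqrt{4 \theta^{2} + 1} + 18 \theta \sqrt{4 \theta^{2} + 1} - 48 \sqrt{4 \theta^{2} + 1}} = f(\theta).

An antiderivative is F(\theta) = - \frac{- 8 \sqrt{4 \theta^{2} + 1} - 3 \log{\left(\frac{3 \theta}{2} - 4 \right)} + 3 \operatorname{atan}{\left(3 \theta \right)}}{6}.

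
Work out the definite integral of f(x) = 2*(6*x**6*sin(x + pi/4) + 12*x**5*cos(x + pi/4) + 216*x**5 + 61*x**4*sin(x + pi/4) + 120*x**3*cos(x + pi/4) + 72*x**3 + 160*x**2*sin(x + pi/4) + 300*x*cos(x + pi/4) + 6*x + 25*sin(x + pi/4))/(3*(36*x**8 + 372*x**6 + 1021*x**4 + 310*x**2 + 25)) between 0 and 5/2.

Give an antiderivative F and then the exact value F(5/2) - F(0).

Any candidate F(x) must reproduce f(x) exactly when differentiated.
F(x) = 2*(-18*x**2 - (x**2 + 5)*cos(x + pi/4) - 3)/(3*(x**2 + 5)*(6*x**2 + 1)) is an antiderivative of f.
Check: d/dx[2*(-18*x**2 - (x**2 + 5)*cos(x + pi/4) - 3)/(3*(x**2 + 5)*(6*x**2 + 1))] = (12*x**6*sin(x + pi/4) + 24*x**5*cos(x + pi/4) + 432*x**5 + 122*x**4*sin(x + pi/4) + 240*x**3*cos(x + pi/4) + 144*x**3 + 320*x**2*sin(x + pi/4) + 600*x*cos(x + pi/4) + 12*x + 50*sin(x + pi/4))/(108*x**8 + 1116*x**6 + 3063*x**4 + 930*x**2 + 75), which equals f(x).
F(5/2) = -8/45 - 4*cos(pi/4 + 5/2)/231; F(0) = -sqrt(2)/3 - 2/5.
Integral = F(5/2) - F(0) = -4*cos(pi/4 + 5/2)/231 + 2/9 + sqrt(2)/3.

Antiderivative: F(x) = 2*(-18*x**2 - (x**2 + 5)*cos(x + pi/4) - 3)/(3*(x**2 + 5)*(6*x**2 + 1)); value = -4*cos(pi/4 + 5/2)/231 + 2/9 + sqrt(2)/3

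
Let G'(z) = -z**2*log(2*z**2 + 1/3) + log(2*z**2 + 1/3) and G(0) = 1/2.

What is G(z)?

Integrate term by term and add the pieces.
A general antiderivative is 2*z**3/9 - 19*z/9 + (-z**3/3 + z)*log(2*z**2 + 1/3) + 19*sqrt(6)*atan(sqrt(6)*z)/54 + C.
The condition gives C = 1/2 - (0) = 1/2.
So G(z) = 2*z**3/9 - 19*z/9 + (-z**3/3 + z)*log(2*z**2 + 1/3) + 19*sqrt(6)*atan(sqrt(6)*z)/54 + 1/2.
Check: d/dz[2*z**3/9 - 19*z/9 + (-z**3/3 + z)*log(2*z**2 + 1/3) + 19*sqrt(6)*atan(sqrt(6)*z)/54 + 1/2] = -z**2*log(2*z**2 + 1/3) + log(2*z**2 + 1/3) = G'(z).

G(z) = 2*z**3/9 - 19*z/9 + (-z**3/3 + z)*log(2*z**2 + 1/3) + 19*sqrt(6)*atan(sqrt(6)*z)/54 + 1/2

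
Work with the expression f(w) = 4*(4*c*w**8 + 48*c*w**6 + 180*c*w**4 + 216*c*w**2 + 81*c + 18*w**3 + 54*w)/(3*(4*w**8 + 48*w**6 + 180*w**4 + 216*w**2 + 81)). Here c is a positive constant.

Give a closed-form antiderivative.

A candidate is checked by its d/dw: the result must match f(w).
Check: d/dw[(8*c*w**5 + 48*c*w**3 + 36*c*w - 9)/(6*w**4 + 36*w**2 + 27)] = (16*c*w**8 + 192*c*w**6 + 720*c*w**4 + 864*c*w**2 + 324*c + 72*w**3 + 216*w)/(12*w**8 + 144*w**6 + 540*w**4 + 648*w**2 + 243), which equals f(w).

An antiderivative is F(w) = (8*c*w**5 + 48*c*w**3 + 36*c*w - 9)/(6*w**4 + 36*w**2 + 27).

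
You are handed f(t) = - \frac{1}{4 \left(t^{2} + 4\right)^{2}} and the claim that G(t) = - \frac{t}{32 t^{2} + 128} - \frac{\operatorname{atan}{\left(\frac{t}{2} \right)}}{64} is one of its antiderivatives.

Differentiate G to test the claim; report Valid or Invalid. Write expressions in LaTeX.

Valid: G'(t) = f(t).

d/dt[G] = - \frac{1}{4 t^{4} + 32 t^{2} + 64}
This equals f(t) exactly, so the claim holds.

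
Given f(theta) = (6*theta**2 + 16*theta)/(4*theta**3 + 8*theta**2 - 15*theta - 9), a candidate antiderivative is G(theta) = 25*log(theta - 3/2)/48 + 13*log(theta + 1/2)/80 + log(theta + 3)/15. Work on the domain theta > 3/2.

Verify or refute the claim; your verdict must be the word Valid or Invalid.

Invalid: d/dtheta[G] - f = (-3*theta**2 - 8*theta)/(4*theta**3 + 8*theta**2 - 15*theta - 9), which is not 0.

d/dtheta[G] = (3*theta**2 + 8*theta)/(4*theta**3 + 8*theta**2 - 15*theta - 9)
d/dtheta[G] - f(theta) = (-3*theta**2 - 8*theta)/(4*theta**3 + 8*theta**2 - 15*theta - 9) != 0.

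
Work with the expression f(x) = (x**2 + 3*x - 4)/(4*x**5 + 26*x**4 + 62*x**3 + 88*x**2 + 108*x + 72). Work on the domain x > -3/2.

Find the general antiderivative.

Factor the denominator (2*(x + 2)*(x + 3)*(2*x + 3)*(x**2 + 2)) and decompose: f = (19*x + 31)/(374*(x**2 + 2)) - 50/(51*(2*x + 3)) - 2/(33*(x + 3)) + 1/(2*(x + 2)); each piece integrates to a log, atan, or power term.
Check: d/dx[-25*log(x + 3/2)/51 + log(x + 2)/2 - 2*log(x + 3)/33 + 19*log(x**2 + 2)/748 + 31*sqrt(2)*atan(sqrt(2)*x/2)/748] = (x**2 + 3*x - 4)/(4*x**5 + 26*x**4 + 62*x**3 + 88*x**2 + 108*x + 72) = f(x).

F(x) = -25*log(x + 3/2)/51 + log(x + 2)/2 - 2*log(x + 3)/33 + 19*log(x**2 + 2)/748 + 31*sqrt(2)*atan(sqrt(2)*x/2)/748 + C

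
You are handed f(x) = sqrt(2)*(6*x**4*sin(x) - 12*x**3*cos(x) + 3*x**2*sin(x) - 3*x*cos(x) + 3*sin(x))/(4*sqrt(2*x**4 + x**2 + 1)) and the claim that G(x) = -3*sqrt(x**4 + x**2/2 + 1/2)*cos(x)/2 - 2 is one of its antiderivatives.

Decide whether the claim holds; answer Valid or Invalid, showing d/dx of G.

d/dx[G] = sqrt(2)*(6*x**4*sin(x) - 12*x**3*cos(x) + 3*x**2*sin(x) - 3*x*cos(x) + 3*sin(x))/(4*sqrt(2*x**4 + x**2 + 1))
This equals f(x) exactly, so the claim holds.

Valid. The derivative of G reproduces f.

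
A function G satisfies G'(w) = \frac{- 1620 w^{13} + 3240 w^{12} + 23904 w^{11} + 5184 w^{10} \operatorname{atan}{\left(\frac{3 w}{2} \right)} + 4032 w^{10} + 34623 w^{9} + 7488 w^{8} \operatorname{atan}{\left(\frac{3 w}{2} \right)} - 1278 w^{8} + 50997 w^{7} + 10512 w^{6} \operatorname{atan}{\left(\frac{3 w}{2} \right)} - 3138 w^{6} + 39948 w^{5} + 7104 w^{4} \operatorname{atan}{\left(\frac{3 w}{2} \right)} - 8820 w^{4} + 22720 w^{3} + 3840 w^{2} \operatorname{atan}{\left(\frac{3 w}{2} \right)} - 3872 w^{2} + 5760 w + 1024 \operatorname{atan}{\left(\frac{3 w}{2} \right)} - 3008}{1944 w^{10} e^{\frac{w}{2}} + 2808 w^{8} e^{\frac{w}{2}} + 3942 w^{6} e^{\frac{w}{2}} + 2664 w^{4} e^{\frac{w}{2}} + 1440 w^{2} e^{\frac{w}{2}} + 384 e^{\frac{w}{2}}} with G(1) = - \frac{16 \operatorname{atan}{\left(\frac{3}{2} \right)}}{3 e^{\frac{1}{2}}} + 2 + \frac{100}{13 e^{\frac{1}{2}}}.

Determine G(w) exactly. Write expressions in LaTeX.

G(w) = \frac{30 w^{7} + 120 w^{6} + 9 w^{5} + 36 w^{4} e^{\frac{w}{2}} - 96 w^{4} \operatorname{atan}{\left(\frac{3 w}{2} \right)} + 60 w^{4} + 17 w^{3} + 18 w^{2} e^{\frac{w}{2}} - 48 w^{2} \operatorname{atan}{\left(\frac{3 w}{2} \right)} + 80 w^{2} - 4 w + 24 e^{\frac{w}{2}} - 64 \operatorname{atan}{\left(\frac{3 w}{2} \right)} - 12}{18 w^{4} e^{\frac{w}{2}} + 9 w^{2} e^{\frac{w}{2}} + 12 e^{\frac{w}{2}}}

Recognize the product-rule pattern: G'(w) = u'v + uv' with u = \frac{5 w^{3}}{3} + \frac{20 w^{2}}{3} - \frac{w}{3} - \frac{16 \operatorname{atan}{\left(\frac{3 w}{2} \right)}}{3} - \frac{4}{3 \left(2 w^{4} + w^{2} + \frac{4}{3}\right)}, v = e^{- \frac{w}{2}}, so integration by parts undoes it.
A general antiderivative is \frac{4 \left(\frac{5 w^{3}}{4} + 5 w^{2} - \frac{w}{4} - 4 \operatorname{atan}{\left(\frac{3 w}{2} \right)} - \frac{1}{2 w^{4} + w^{2} + \frac{4}{3}}\right) e^{- \frac{w}{2}}}{3} + C.
The condition gives C = - \frac{16 \operatorname{atan}{\left(\frac{3}{2} \right)}}{3 e^{\frac{1}{2}}} + 2 + \frac{100}{13 e^{\frac{1}{2}}} - (- \frac{16 \operatorname{atan}{\left(\frac{3}{2} \right)}}{3 e^{\frac{1}{2}}} + \frac{100}{13 e^{\frac{1}{2}}}) = 2.
So G(w) = \frac{30 w^{7} + 120 w^{6} + 9 w^{5} + 36 w^{4} e^{\frac{w}{2}} - 96 w^{4} \operatorname{atan}{\left(\frac{3 w}{2} \right)} + 60 w^{4} + 17 w^{3} + 18 w^{2} e^{\frac{w}{2}} - 48 w^{2} \operatorname{atan}{\left(\frac{3 w}{2} \right)} + 80 w^{2} - 4 w + 24 e^{\frac{w}{2}} - 64 \operatorname{atan}{\left(\frac{3 w}{2} \right)} - 12}{18 w^{4} e^{\frac{w}{2}} + 9 w^{2} e^{\frac{w}{2}} + 12 e^{\frac{w}{2}}}.
Check: d/dw[\frac{30 w^{7} + 120 w^{6} + 9 w^{5} + 36 w^{4} e^{\frac{w}{2}} - 96 w^{4} \operatorname{atan}{\left(\frac{3 w}{2} \right)} + 60 w^{4} + 17 w^{3} + 18 w^{2} e^{\frac{w}{2}} - 48 w^{2} \operatorname{atan}{\left(\frac{3 w}{2} \right)} + 80 w^{2} - 4 w + 24 e^{\frac{w}{2}} - 64 \operatorname{atan}{\left(\frac{3 w}{2} \right)} - 12}{18 w^{4} e^{\frac{w}{2}} + 9 w^{2} e^{\frac{w}{2}} + 12 e^{\frac{w}{2}}}] = \frac{- 1620 w^{13} + 3240 w^{12} + 23904 w^{11} + 5184 w^{10} \operatorname{atan}{\left(\frac{3 w}{2} \right)} + 4032 w^{10} + 34623 w^{9} + 7488 w^{8} \operatorname{atan}{\left(\frac{3 w}{2} \right)} - 1278 w^{8} + 50997 w^{7} + 10512 w^{6} \operatorname{atan}{\left(\frac{3 w}{2} \right)} - 3138 w^{6} + 39948 w^{5} + 7104 w^{4} \operatorname{atan}{\left(\frac{3 w}{2} \right)} - 8820 w^{4} + 22720 w^{3} + 3840 w^{2} \operatorname{atan}{\left(\frac{3 w}{2} \right)} - 3872 w^{2} + 5760 w + 1024 \operatorname{atan}{\left(\frac{3 w}{2} \right)} - 3008}{1944 w^{10} e^{\frac{w}{2}} + 2808 w^{8} e^{\frac{w}{2}} + 3942 w^{6} e^{\frac{w}{2}} + 2664 w^{4} e^{\frac{w}{2}} + 1440 w^{2} e^{\frac{w}{2}} + 384 e^{\frac{w}{2}}} = G'(w).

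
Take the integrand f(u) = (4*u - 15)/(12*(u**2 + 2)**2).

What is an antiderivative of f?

A candidate is checked by its d/du: the result must match f(u).
Check: d/du[-(15*sqrt(2)*u**2*atan(sqrt(2)*u/2) + 30*u + 30*sqrt(2)*atan(sqrt(2)*u/2) + 16)/(96*(u**2 + 2))] = (4*u - 15)/(12*u**4 + 48*u**2 + 48), which equals f(u).

An antiderivative is F(u) = -(15*sqrt(2)*u**2*atan(sqrt(2)*u/2) + 30*u + 30*sqrt(2)*atan(sqrt(2)*u/2) + 16)/(96*(u**2 + 2)).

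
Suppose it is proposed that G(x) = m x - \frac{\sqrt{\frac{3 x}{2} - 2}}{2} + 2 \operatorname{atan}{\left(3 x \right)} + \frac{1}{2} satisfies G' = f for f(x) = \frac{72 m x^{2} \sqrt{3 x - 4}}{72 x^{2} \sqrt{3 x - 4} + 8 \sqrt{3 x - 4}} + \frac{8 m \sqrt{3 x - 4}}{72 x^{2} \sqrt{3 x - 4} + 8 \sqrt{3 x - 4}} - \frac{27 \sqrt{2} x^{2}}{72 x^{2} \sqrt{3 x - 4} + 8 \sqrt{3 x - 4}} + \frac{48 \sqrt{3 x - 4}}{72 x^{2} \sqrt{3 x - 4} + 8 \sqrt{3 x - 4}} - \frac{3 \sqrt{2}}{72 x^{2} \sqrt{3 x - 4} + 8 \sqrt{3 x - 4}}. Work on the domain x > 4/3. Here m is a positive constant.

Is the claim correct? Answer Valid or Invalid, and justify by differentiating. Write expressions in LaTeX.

Valid - differentiating G returns exactly f.

d/dx[G] = \frac{72 m x^{2} \sqrt{3 x - 4} + 8 m \sqrt{3 x - 4} - 27 \sqrt{2} x^{2} + 48 \sqrt{3 x - 4} - 3 \sqrt{2}}{72 x^{2} \sqrt{3 x - 4} + 8 \sqrt{3 x - 4}}
This equals f(x) exactly, so the claim holds.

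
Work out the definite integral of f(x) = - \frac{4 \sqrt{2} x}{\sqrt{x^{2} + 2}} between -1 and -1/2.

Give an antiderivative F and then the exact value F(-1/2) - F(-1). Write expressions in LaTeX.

f matches the chain-rule pattern g'(h)*h' with inner function h(x) = 2 x^{2} + 4; substituting u = h(x) collapses the integral.
F(x) = - 4 \sqrt{2} \sqrt{x^{2} + 2} is an antiderivative of f.
Check: d/dx[- 4 \sqrt{2} \sqrt{x^{2} + 2}] = - \frac{4 \sqrt{2} x}{\sqrt{x^{2} + 2}} = f(x).
F(-1/2) = - 6 \sqrt{2}; F(-1) = - 4 \sqrt{6}.
Integral = F(-1/2) - F(-1) = - 6 \sqrt{2} + 4 \sqrt{6}.

Antiderivative: F(x) = - 4 \sqrt{2} \sqrt{x^{2} + 2}; value = - 6 \sqrt{2} + 4 \sqrt{6}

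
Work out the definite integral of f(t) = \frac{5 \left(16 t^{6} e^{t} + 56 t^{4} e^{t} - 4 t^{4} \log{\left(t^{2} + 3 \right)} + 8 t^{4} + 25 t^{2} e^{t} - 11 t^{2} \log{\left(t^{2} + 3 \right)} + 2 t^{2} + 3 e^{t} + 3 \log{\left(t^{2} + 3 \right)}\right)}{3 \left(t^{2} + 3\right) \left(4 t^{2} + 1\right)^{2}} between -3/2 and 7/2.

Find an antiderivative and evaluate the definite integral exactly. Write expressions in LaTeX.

Antiderivative: F(t) = \frac{5 t \log{\left(t^{2} + 3 \right)}}{12 t^{2} + 3} + \frac{5 e^{t}}{3}; value = - \frac{5}{3 e^{\frac{3}{2}}} + \frac{7 \log{\left(\frac{61}{4} \right)}}{60} + \frac{\log{\left(\frac{21}{4} \right)}}{4} + \frac{5 e^{\frac{7}{2}}}{3}

A first test for any F(t): its t-derivative must equal f(t) identically.
F(t) = \frac{5 t \log{\left(t^{2} + 3 \right)}}{12 t^{2} + 3} + \frac{5 e^{t}}{3} is an antiderivative of f.
Check: d/dt[\frac{5 t \log{\left(t^{2} + 3 \right)}}{12 t^{2} + 3} + \frac{5 e^{t}}{3}] = \frac{80 t^{6} e^{t} + 280 t^{4} e^{t} - 20 t^{4} \log{\left(t^{2} + 3 \right)} + 40 t^{4} + 125 t^{2} e^{t} - 55 t^{2} \log{\left(t^{2} + 3 \right)} + 10 t^{2} + 15 e^{t} + 15 \log{\left(t^{2} + 3 \right)}}{48 t^{6} + 168 t^{4} + 75 t^{2} + 9}, which equals f(t).
F(7/2) = \frac{7 \log{\left(\frac{61}{4} \right)}}{60} + \frac{5 e^{\frac{7}{2}}}{3}; F(-3/2) = - \frac{\log{\left(\frac{21}{4} \right)}}{4} + \frac{5}{3 e^{\frac{3}{2}}}.
Integral = F(7/2) - F(-3/2) = - \frac{5}{3 e^{\frac{3}{2}}} + \frac{7 \log{\left(\frac{61}{4} \right)}}{60} + \frac{\log{\left(\frac{21}{4} \right)}}{4} + \frac{5 e^{\frac{7}{2}}}{3}.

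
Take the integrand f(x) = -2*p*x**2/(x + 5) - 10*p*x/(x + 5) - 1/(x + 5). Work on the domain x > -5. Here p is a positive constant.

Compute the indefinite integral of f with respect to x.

F(x) = -p*x**2 - log(x + 5) + C

Integrate term by term and add the pieces.
Check: d/dx[-p*x**2 - log(x + 5)] = (-2*p*x**2 - 10*p*x - 1)/(x + 5), which equals f(x).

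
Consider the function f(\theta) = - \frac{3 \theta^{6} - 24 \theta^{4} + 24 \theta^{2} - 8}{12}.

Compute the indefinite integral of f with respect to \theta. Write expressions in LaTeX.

F(\theta) = \frac{\theta \left(- 15 \theta^{6} + 168 \theta^{4} - 280 \theta^{2} + 280\right)}{420} + C

An antiderivative F(\theta) passes only if d/d\theta[F] lands on f(\theta) exactly.
Check: d/d\theta[\frac{\theta \left(- 15 \theta^{6} + 168 \theta^{4} - 280 \theta^{2} + 280\right)}{420}] = - \frac{\theta^{6}}{4} + 2 \theta^{4} - 2 \theta^{2} + \frac{2}{3}, which equals f(\theta).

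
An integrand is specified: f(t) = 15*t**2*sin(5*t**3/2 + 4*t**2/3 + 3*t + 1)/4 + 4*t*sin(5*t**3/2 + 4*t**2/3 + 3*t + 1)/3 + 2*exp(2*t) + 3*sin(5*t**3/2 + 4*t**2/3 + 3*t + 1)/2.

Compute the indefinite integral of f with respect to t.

F(t) = (2*exp(2*t) - cos(5*t**3/2 + 4*t**2/3 + 3*t + 1))/2 + C

Integrate term by term and add the pieces.
Check: d/dt[(2*exp(2*t) - cos(5*t**3/2 + 4*t**2/3 + 3*t + 1))/2] = 15*t**2*sin(5*t**3/2 + 4*t**2/3 + 3*t + 1)/4 + 4*t*sin(5*t**3/2 + 4*t**2/3 + 3*t + 1)/3 + 2*exp(2*t) + 3*sin(5*t**3/2 + 4*t**2/3 + 3*t + 1)/2 = f(t).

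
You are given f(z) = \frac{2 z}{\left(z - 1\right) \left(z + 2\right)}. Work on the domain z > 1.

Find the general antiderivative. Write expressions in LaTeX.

F(z) = \frac{2 \log{\left(z - 1 \right)}}{3} + \frac{4 \log{\left(z + 2 \right)}}{3} + C

The denominator factors as \left(z - 1\right) \left(z + 2\right); partial fractions split f into directly integrable pieces: \frac{4}{3 \left(z + 2\right)} + \frac{2}{3 \left(z - 1\right)}.
Check: d/dz[\frac{2 \log{\left(z - 1 \right)}}{3} + \frac{4 \log{\left(z + 2 \right)}}{3}] = \frac{2 z}{z^{2} + z - 2}, which equals f(z).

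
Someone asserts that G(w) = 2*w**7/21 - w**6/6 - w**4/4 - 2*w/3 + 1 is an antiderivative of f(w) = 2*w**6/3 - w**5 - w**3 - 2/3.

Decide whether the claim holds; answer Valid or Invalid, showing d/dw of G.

d/dw[G] = 2*w**6/3 - w**5 - w**3 - 2/3
This equals f(w) exactly, so the claim holds.

Valid - the claim checks out under differentiation.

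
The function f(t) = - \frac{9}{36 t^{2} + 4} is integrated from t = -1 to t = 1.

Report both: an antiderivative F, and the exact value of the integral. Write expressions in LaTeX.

Antiderivative: F(t) = - \frac{3 \operatorname{atan}{\left(3 t \right)}}{4}; value = - \frac{3 \operatorname{atan}{\left(3 \right)}}{2}

Any candidate F(t) must reproduce f(t) exactly when differentiated.
F(t) = - \frac{3 \operatorname{atan}{\left(3 t \right)}}{4} is an antiderivative of f.
Check: d/dt[- \frac{3 \operatorname{atan}{\left(3 t \right)}}{4}] = - \frac{9}{36 t^{2} + 4} = f(t).
F(1) = - \frac{3 \operatorname{atan}{\left(3 \right)}}{4}; F(-1) = \frac{3 \operatorname{atan}{\left(3 \right)}}{4}.
Integral = F(1) - F(-1) = - \frac{3 \operatorname{atan}{\left(3 \right)}}{2}.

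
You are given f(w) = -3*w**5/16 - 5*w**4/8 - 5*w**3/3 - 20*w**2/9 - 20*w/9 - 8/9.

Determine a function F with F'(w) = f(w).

f matches the chain-rule pattern g'(h)*h' with inner function h(w) = -w**2/4 - w/3 - 2/3; substituting u = h(w) collapses the integral.
Check: d/dw[-w**6/32 - w**5/8 - 5*w**4/12 - 20*w**3/27 - 10*w**2/9 - 8*w/9] = -3*w**5/16 - 5*w**4/8 - 5*w**3/3 - 20*w**2/9 - 20*w/9 - 8/9 = f(w).

An antiderivative is F(w) = -w**6/32 - w**5/8 - 5*w**4/12 - 20*w**3/27 - 10*w**2/9 - 8*w/9.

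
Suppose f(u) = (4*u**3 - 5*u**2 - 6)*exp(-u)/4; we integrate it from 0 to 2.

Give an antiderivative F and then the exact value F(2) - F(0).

Antiderivative: F(u) = -u**3*exp(-u) - 7*u**2*exp(-u)/4 - 7*u*exp(-u)/2 - 2*exp(-u); value = 2 - 24*exp(-2)

f has the shape v'r + vr' for v = -u**3 - 7*u**2/4 - 7*u/2 - 2 and r = exp(-u) — it is the derivative of the product v*r.
F(u) = -u**3*exp(-u) - 7*u**2*exp(-u)/4 - 7*u*exp(-u)/2 - 2*exp(-u) is an antiderivative of f.
Check: d/du[-u**3*exp(-u) - 7*u**2*exp(-u)/4 - 7*u*exp(-u)/2 - 2*exp(-u)] = (4*u**3 - 5*u**2 - 6)*exp(-u)/4 = f(u).
F(2) = -24*exp(-2); F(0) = -2.
Integral = F(2) - F(0) = 2 - 24*exp(-2).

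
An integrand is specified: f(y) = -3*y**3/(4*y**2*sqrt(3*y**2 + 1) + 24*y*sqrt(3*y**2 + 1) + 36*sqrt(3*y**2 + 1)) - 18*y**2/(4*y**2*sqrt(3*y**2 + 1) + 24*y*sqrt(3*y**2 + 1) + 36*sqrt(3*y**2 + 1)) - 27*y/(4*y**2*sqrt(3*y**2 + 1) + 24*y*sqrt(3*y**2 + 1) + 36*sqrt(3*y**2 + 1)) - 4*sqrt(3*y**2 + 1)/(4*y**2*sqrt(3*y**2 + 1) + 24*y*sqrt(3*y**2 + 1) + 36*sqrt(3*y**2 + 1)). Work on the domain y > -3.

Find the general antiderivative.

F(y) = -(y*sqrt(3*y**2 + 1) + 3*sqrt(3*y**2 + 1) - 4)/(4*(y + 3)) + C

Integrate term by term and add the pieces.
Check: d/dy[-(y*sqrt(3*y**2 + 1) + 3*sqrt(3*y**2 + 1) - 4)/(4*(y + 3))] = (-3*y**3 - 18*y**2 - 27*y - 4*sqrt(3*y**2 + 1))/(4*y**2*sqrt(3*y**2 + 1) + 24*y*sqrt(3*y**2 + 1) + 36*sqrt(3*y**2 + 1)), which equals f(y).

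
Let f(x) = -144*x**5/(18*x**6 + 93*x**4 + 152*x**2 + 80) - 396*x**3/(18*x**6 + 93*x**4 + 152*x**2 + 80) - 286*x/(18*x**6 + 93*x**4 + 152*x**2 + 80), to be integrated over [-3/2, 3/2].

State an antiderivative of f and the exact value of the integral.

Antiderivative: F(x) = (-4*(3*x**2 + 4)*log(x**2 + 5/2) + 1)/(3*x**2 + 4); value = 0

The integrand splits into summands that can be handled one at a time.
F(x) = (-4*(3*x**2 + 4)*log(x**2 + 5/2) + 1)/(3*x**2 + 4) is an antiderivative of f.
Check: d/dx[(-4*(3*x**2 + 4)*log(x**2 + 5/2) + 1)/(3*x**2 + 4)] = (-144*x**5 - 396*x**3 - 286*x)/(18*x**6 + 93*x**4 + 152*x**2 + 80), which equals f(x).
F(3/2) = 4/43 - 4*log(19/4); F(-3/2) = 4/43 - 4*log(19/4).
Integral = F(3/2) - F(-3/2) = 0.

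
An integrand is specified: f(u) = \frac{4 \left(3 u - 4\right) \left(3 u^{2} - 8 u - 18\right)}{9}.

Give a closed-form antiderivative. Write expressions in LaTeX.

The substitution w = - \frac{u^{2}}{2} + \frac{4 u}{3} + 3 works: f is exactly (dF/dw)*(dw/du) for that inner function.
Check: d/du[u^{4} - \frac{16 u^{3}}{3} - \frac{44 u^{2}}{9} + 32 u] = 4 u^{3} - 16 u^{2} - \frac{88 u}{9} + 32, which equals f(u).

An antiderivative is F(u) = u^{4} - \frac{16 u^{3}}{3} - \frac{44 u^{2}}{9} + 32 u.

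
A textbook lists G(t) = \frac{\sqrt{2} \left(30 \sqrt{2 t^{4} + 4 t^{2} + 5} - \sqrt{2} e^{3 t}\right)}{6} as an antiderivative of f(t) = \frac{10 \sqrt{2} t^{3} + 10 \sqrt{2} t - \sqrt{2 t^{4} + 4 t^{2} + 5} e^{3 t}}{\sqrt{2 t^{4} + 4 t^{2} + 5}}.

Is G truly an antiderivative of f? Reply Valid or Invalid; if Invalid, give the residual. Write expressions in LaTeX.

d/dt[G] = \frac{20 \sqrt{2} t^{3} + 20 \sqrt{2} t - \sqrt{2 t^{4} + 4 t^{2} + 5} e^{3 t}}{\sqrt{2 t^{4} + 4 t^{2} + 5}}
d/dt[G] - f(t) = \frac{10 \sqrt{2} t^{3} + 10 \sqrt{2} t}{\sqrt{2 t^{4} + 4 t^{2} + 5}} != 0.

Invalid: d/dt[G] - f = \frac{10 \sqrt{2} t^{3} + 10 \sqrt{2} t}{\sqrt{2 t^{4} + 4 t^{2} + 5}}, which is not 0.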